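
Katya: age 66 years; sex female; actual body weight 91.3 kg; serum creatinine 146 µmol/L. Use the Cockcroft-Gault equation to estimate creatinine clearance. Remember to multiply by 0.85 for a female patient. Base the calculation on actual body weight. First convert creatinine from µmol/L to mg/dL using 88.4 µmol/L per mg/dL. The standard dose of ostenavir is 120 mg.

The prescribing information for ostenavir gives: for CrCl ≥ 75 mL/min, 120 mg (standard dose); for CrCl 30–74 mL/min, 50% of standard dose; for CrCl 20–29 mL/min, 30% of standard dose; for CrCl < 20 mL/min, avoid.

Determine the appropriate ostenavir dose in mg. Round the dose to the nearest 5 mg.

60 mg

SCr = 146 / 88.4 = 1.652 mg/dL
CrCl = (140 − 66) × 91.3 / (72 × 1.652) × 0.85 = 6756.2 / 118.94 × 0.85 ≈ 48.3 mL/min
CrCl ≈ 48 mL/min → bracket 30–74 mL/min.
50% of 120 mg = 60 mg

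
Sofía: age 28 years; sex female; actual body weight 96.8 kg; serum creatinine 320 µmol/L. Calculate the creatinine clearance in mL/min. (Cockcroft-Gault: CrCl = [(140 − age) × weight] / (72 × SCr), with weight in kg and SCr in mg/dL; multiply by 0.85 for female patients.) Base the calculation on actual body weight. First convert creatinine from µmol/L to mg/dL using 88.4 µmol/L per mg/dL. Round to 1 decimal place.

35.4 mL/min

SCr = 320 / 88.4 = 3.62 mg/dL
CrCl = (140 − 28) × 96.8 / (72 × 3.62) × 0.85 = 10841.6 / 260.64 × 0.85 ≈ 35.4 mL/min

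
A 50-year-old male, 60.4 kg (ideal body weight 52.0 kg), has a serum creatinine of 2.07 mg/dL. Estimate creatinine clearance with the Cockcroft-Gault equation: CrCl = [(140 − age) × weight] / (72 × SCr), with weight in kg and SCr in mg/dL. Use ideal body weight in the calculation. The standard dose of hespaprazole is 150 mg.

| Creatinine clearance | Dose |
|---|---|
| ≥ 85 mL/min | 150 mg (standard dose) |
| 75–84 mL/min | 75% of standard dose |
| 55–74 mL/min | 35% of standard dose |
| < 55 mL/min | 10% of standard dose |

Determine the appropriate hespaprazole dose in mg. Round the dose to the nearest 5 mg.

CrCl = (140 − 50) × 52 / (72 × 2.07) = 4680.0 / 149.04 ≈ 31.4 mL/min
CrCl ≈ 31 mL/min → bracket < 55 mL/min.
10% of 150 mg = 15 mg

15 mg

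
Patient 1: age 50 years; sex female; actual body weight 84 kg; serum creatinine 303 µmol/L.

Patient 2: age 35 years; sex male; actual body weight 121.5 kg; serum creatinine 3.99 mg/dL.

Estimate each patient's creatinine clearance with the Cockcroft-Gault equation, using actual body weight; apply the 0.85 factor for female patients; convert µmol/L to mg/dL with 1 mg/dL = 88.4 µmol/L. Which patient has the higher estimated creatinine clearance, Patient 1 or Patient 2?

Patient 2

Patient 1: SCr = 303 / 88.4 = 3.428 mg/dL
Patient 1: CrCl = (140 − 50) × 84 / (72 × 3.428) × 0.85 = 7560.0 / 246.82 × 0.85 ≈ 26.0 mL/min
Patient 2: CrCl = (140 − 35) × 121.5 / (72 × 3.99) = 12757.5 / 287.28 ≈ 44.4 mL/min
26.0 vs 44.4 mL/min → Patient 2 is higher.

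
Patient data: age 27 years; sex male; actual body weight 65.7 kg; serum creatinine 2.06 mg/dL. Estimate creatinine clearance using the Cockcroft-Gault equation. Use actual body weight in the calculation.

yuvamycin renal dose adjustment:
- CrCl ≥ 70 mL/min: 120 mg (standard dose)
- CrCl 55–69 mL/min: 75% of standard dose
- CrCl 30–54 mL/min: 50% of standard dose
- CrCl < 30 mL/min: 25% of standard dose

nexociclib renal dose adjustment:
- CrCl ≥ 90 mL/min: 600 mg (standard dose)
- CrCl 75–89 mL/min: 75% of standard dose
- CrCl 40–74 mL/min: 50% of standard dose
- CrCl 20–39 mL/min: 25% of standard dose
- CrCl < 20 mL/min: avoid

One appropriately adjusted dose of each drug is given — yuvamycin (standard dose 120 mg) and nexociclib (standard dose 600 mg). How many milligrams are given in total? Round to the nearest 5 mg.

360 mg

CrCl = (140 − 27) × 65.7 / (72 × 2.06) = 7424.1 / 148.32 ≈ 50.1 mL/min
CrCl ≈ 50 mL/min.
yuvamycin: 30–54 mL/min → 50% of 120 mg = 60 mg.
nexociclib: 40–74 mL/min → 50% of 600 mg = 300 mg.
Total = 60 + 300 = 360 mg.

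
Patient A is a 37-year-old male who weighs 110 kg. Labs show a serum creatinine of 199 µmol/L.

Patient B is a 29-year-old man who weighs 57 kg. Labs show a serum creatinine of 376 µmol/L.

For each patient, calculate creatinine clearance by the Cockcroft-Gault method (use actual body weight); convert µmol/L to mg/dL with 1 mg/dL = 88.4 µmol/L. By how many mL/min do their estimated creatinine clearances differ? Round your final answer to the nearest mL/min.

Patient A: SCr = 199 / 88.4 = 2.251 mg/dL
Patient A: CrCl = (140 − 37) × 110 / (72 × 2.251) = 11330.0 / 162.07 ≈ 69.9 mL/min
Patient B: SCr = 376 / 88.4 = 4.253 mg/dL
Patient B: CrCl = (140 − 29) × 57 / (72 × 4.253) = 6327.0 / 306.22 ≈ 20.7 mL/min
|69.9 − 20.7| = 49.2 mL/min

49 mL/min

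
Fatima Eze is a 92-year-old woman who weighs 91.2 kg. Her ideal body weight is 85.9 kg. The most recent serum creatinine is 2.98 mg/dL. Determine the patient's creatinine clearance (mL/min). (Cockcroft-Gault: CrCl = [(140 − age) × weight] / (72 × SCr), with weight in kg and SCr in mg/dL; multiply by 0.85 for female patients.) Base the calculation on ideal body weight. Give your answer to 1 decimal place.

CrCl = (140 − 92) × 85.9 / (72 × 2.98) × 0.85 = 4123.2 / 214.56 × 0.85 ≈ 16.3 mL/min

16.3 mL/min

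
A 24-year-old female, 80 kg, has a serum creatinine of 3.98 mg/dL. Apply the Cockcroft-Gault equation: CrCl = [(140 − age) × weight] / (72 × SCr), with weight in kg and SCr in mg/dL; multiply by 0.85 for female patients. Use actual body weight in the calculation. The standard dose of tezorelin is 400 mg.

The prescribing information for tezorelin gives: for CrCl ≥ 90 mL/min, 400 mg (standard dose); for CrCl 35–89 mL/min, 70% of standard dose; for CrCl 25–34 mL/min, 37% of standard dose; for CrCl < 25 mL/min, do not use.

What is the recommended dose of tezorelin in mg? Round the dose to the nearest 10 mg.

CrCl = (140 − 24) × 80 / (72 × 3.98) × 0.85 = 9280.0 / 286.56 × 0.85 ≈ 27.5 mL/min
CrCl ≈ 28 mL/min → bracket 25–34 mL/min.
37% of 400 mg = 148 mg → 150 mg

150 mg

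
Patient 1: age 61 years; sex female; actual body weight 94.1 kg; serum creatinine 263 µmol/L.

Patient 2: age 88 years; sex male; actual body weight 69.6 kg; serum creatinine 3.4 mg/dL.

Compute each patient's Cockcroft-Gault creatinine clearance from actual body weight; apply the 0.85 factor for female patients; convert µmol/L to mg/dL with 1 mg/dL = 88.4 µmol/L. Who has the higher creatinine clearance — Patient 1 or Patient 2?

Patient 1: SCr = 263 / 88.4 = 2.975 mg/dL
Patient 1: CrCl = (140 − 61) × 94.1 / (72 × 2.975) × 0.85 = 7433.9 / 214.20 × 0.85 ≈ 29.5 mL/min
Patient 2: CrCl = (140 − 88) × 69.6 / (72 × 3.4) = 3619.2 / 244.80 ≈ 14.8 mL/min
29.5 vs 14.8 mL/min → Patient 1 is higher.

Patient 1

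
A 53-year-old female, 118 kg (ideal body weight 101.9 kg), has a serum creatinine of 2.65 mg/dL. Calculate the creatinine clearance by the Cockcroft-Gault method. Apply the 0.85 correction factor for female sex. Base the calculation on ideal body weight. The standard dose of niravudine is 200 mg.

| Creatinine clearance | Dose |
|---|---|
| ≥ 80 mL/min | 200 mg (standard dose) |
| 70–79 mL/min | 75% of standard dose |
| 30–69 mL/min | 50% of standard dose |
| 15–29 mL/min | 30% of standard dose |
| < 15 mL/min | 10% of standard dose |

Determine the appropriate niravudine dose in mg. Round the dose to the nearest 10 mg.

CrCl = (140 − 53) × 101.9 / (72 × 2.65) × 0.85 = 8865.3 / 190.80 × 0.85 ≈ 39.5 mL/min
CrCl ≈ 39 mL/min → bracket 30–69 mL/min.
50% of 200 mg = 100 mg

100 mg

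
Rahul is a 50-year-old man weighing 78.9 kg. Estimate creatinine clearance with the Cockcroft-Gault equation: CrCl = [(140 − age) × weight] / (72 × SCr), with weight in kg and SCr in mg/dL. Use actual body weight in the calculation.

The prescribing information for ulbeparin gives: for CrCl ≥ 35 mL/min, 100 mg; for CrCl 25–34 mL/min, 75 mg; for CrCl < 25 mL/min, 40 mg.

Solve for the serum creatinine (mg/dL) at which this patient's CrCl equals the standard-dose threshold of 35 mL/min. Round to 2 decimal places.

Standard dose requires CrCl ≥ 35 mL/min.
Set (140 − 50) × 78.9 / (72 × SCr) = 35
SCr = (140 − 50) × 78.9 / (72 × 35) = 2.818 mg/dL

2.82 mg/dL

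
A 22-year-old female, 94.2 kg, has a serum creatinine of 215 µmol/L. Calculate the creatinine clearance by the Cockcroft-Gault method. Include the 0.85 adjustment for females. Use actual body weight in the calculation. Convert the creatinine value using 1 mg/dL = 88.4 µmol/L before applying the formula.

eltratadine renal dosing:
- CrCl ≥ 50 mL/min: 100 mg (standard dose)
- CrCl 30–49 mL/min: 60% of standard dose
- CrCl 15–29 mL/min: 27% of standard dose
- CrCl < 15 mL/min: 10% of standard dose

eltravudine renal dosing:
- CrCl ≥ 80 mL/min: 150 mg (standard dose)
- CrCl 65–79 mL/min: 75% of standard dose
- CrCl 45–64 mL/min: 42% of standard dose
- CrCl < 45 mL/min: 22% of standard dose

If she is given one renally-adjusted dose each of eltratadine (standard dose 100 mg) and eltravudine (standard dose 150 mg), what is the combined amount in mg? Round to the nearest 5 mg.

SCr = 215 / 88.4 = 2.432 mg/dL
CrCl = (140 − 22) × 94.2 / (72 × 2.432) × 0.85 = 11115.6 / 175.10 × 0.85 ≈ 54.0 mL/min
CrCl ≈ 54 mL/min.
eltratadine: ≥ 50 mL/min → 100% of 100 mg = 100 mg.
eltravudine: 45–64 mL/min → 42% of 150 mg = 63 mg.
Total = 100 + 63 = 163 mg.

165 mg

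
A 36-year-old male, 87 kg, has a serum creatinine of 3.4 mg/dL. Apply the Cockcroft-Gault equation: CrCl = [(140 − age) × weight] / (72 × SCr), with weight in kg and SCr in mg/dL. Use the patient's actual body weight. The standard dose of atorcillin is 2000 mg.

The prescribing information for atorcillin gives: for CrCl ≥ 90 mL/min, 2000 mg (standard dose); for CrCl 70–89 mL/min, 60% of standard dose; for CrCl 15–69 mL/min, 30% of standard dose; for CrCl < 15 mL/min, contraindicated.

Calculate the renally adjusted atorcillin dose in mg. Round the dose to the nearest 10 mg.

CrCl = (140 − 36) × 87 / (72 × 3.4) = 9048.0 / 244.80 ≈ 37.0 mL/min
CrCl ≈ 37 mL/min → bracket 15–69 mL/min.
30% of 2000 mg = 600 mg

600 mg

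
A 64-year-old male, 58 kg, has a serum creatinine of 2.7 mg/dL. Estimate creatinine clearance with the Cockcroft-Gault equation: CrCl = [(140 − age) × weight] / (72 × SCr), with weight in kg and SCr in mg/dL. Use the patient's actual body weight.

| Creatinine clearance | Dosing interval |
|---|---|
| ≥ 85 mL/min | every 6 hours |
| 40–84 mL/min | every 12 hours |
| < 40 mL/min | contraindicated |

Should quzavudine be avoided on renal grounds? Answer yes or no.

yes

CrCl = (140 − 64) × 58 / (72 × 2.7) = 4408.0 / 194.40 ≈ 22.7 mL/min
CrCl ≈ 23 mL/min, which is < 40 mL/min.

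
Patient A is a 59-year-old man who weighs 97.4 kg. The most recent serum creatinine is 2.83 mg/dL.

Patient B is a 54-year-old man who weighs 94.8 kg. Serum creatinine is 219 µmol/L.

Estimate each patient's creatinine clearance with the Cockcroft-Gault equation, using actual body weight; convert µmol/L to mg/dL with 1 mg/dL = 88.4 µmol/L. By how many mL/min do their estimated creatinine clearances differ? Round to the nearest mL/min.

Patient A: CrCl = (140 − 59) × 97.4 / (72 × 2.83) = 7889.4 / 203.76 ≈ 38.7 mL/min
Patient B: SCr = 219 / 88.4 = 2.477 mg/dL
Patient B: CrCl = (140 − 54) × 94.8 / (72 × 2.477) = 8152.8 / 178.34 ≈ 45.7 mL/min
|38.7 − 45.7| = 7.0 mL/min

7 mL/min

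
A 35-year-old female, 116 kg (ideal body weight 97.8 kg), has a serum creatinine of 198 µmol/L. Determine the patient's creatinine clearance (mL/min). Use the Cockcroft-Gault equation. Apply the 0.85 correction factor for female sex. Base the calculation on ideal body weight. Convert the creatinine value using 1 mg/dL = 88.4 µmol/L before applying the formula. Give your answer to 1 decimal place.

54.1 mL/min

SCr = 198 / 88.4 = 2.24 mg/dL
CrCl = (140 − 35) × 97.8 / (72 × 2.24) × 0.85 = 10269.0 / 161.28 × 0.85 ≈ 54.1 mL/min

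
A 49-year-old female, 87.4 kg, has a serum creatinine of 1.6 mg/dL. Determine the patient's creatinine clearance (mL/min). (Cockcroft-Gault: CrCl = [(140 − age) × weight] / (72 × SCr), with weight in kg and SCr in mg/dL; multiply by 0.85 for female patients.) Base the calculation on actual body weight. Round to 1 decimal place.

58.7 mL/min

CrCl = (140 − 49) × 87.4 / (72 × 1.6) × 0.85 = 7953.4 / 115.20 × 0.85 ≈ 58.7 mL/min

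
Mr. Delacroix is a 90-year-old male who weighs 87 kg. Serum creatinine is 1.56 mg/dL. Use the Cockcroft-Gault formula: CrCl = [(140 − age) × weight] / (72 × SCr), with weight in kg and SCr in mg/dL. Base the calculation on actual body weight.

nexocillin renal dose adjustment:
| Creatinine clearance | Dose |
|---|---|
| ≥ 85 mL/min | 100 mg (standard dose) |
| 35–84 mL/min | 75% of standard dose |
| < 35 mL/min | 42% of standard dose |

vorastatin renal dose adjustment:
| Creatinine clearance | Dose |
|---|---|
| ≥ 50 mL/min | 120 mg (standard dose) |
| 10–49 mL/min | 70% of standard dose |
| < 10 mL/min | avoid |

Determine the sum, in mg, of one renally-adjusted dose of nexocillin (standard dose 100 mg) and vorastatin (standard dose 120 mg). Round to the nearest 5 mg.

160 mg

CrCl = (140 − 90) × 87 / (72 × 1.56) = 4350.0 / 112.32 ≈ 38.7 mL/min
CrCl ≈ 39 mL/min.
nexocillin: 35–84 mL/min → 75% of 100 mg = 75 mg.
vorastatin: 10–49 mL/min → 70% of 120 mg = 84 mg.
Total = 75 + 84 = 159 mg.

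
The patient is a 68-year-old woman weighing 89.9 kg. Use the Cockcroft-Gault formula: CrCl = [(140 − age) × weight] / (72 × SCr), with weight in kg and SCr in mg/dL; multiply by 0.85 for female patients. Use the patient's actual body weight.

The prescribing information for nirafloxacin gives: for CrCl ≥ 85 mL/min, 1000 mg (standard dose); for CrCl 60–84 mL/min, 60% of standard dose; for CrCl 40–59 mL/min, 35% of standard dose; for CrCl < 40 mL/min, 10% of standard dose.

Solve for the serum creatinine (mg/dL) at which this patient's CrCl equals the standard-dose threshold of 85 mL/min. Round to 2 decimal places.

0.90 mg/dL

Standard dose requires CrCl ≥ 85 mL/min.
Set (140 − 68) × 89.9 × 0.85 / (72 × SCr) = 85
SCr = (140 − 68) × 89.9 × 0.85 / (72 × 85) = 0.899 mg/dL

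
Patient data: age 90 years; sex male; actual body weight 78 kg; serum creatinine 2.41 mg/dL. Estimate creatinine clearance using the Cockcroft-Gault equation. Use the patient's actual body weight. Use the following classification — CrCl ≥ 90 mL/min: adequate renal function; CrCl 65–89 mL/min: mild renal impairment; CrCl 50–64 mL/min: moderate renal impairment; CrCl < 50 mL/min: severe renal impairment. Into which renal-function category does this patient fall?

CrCl = (140 − 90) × 78 / (72 × 2.41) = 3900.0 / 173.52 ≈ 22.5 mL/min
22 mL/min falls in the 'severe renal impairment' range.

severe renal impairment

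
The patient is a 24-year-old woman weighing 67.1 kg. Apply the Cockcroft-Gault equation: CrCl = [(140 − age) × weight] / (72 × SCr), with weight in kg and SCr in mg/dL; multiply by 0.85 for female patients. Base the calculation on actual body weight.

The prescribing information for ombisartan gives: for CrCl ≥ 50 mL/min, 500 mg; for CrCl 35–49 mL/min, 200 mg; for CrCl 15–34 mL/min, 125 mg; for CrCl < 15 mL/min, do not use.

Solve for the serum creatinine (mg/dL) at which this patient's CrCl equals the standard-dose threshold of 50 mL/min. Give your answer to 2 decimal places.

Standard dose requires CrCl ≥ 50 mL/min.
Set (140 − 24) × 67.1 × 0.85 / (72 × SCr) = 50
SCr = (140 − 24) × 67.1 × 0.85 / (72 × 50) = 1.838 mg/dL

1.84 mg/dL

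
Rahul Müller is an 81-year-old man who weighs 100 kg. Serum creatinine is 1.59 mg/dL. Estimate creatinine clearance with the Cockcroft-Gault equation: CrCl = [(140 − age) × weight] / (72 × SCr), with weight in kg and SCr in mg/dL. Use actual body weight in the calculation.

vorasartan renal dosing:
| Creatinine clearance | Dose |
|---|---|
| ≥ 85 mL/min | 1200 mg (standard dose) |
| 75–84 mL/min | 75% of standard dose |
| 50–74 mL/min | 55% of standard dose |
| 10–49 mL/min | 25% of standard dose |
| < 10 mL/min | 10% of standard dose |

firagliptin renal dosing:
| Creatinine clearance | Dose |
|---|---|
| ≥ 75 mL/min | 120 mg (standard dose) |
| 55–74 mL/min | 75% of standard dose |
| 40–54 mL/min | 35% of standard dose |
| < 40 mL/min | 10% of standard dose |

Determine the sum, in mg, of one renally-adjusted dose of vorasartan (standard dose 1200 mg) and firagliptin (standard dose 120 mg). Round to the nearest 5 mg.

700 mg

CrCl = (140 − 81) × 100 / (72 × 1.59) = 5900.0 / 114.48 ≈ 51.5 mL/min
CrCl ≈ 52 mL/min.
vorasartan: 50–74 mL/min → 55% of 1200 mg = 660 mg.
firagliptin: 40–54 mL/min → 35% of 120 mg = 42 mg.
Total = 660 + 42 = 702 mg.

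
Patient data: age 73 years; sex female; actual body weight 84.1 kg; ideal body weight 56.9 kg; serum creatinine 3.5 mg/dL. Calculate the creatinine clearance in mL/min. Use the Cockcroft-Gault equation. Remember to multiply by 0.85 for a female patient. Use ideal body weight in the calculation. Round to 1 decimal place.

CrCl = (140 − 73) × 56.9 / (72 × 3.5) × 0.85 = 3812.3 / 252.00 × 0.85 ≈ 12.9 mL/min

12.9 mL/min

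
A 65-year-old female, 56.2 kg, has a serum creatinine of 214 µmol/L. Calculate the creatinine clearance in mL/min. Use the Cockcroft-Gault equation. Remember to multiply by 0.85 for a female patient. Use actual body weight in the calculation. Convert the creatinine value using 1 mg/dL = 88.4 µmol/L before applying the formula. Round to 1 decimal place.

20.6 mL/min

SCr = 214 / 88.4 = 2.421 mg/dL
CrCl = (140 − 65) × 56.2 / (72 × 2.421) × 0.85 = 4215.0 / 174.31 × 0.85 ≈ 20.6 mL/min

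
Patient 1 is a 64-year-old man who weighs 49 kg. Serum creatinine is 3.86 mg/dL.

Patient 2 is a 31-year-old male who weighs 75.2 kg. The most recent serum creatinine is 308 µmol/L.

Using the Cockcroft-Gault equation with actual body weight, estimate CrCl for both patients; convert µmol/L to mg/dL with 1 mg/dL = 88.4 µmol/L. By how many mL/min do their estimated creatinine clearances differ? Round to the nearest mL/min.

Patient 1: CrCl = (140 − 64) × 49 / (72 × 3.86) = 3724.0 / 277.92 ≈ 13.4 mL/min
Patient 2: SCr = 308 / 88.4 = 3.484 mg/dL
Patient 2: CrCl = (140 − 31) × 75.2 / (72 × 3.484) = 8196.8 / 250.85 ≈ 32.7 mL/min
|13.4 − 32.7| = 19.3 mL/min

19 mL/min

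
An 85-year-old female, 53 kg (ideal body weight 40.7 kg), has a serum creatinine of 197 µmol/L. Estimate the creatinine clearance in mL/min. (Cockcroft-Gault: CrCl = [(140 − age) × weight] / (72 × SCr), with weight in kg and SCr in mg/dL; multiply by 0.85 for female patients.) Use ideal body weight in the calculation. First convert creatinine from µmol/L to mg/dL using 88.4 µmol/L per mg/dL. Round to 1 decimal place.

11.9 mL/min

SCr = 197 / 88.4 = 2.229 mg/dL
CrCl = (140 − 85) × 40.7 / (72 × 2.229) × 0.85 = 2238.5 / 160.49 × 0.85 ≈ 11.9 mL/min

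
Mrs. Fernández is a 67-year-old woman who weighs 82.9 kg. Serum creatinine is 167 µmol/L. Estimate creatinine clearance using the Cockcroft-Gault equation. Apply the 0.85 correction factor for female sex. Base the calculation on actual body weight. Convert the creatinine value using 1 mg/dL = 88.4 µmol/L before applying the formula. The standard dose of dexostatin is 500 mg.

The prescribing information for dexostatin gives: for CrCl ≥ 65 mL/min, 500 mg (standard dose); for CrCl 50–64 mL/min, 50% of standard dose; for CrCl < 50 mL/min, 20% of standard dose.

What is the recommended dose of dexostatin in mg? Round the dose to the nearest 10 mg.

SCr = 167 / 88.4 = 1.889 mg/dL
CrCl = (140 − 67) × 82.9 / (72 × 1.889) × 0.85 = 6051.7 / 136.01 × 0.85 ≈ 37.8 mL/min
CrCl ≈ 38 mL/min → bracket < 50 mL/min.
20% of 500 mg = 100 mg

100 mg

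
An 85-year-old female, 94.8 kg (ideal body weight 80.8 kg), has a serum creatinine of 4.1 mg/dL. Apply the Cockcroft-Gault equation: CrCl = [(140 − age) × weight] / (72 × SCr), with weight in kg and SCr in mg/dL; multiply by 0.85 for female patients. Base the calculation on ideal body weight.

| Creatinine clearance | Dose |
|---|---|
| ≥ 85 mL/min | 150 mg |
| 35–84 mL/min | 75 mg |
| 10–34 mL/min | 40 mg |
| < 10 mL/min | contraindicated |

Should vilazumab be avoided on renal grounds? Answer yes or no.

CrCl = (140 − 85) × 80.8 / (72 × 4.1) × 0.85 = 4444.0 / 295.20 × 0.85 ≈ 12.8 mL/min
CrCl ≈ 13 mL/min, which is ≥ 10 mL/min.

no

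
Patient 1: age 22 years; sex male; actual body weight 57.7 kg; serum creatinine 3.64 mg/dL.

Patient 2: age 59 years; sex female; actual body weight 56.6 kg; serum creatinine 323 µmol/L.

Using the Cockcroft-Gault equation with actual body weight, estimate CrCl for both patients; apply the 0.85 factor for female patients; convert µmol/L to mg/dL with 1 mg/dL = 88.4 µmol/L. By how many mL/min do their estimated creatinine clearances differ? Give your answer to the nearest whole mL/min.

Patient 1: CrCl = (140 − 22) × 57.7 / (72 × 3.64) = 6808.6 / 262.08 ≈ 26.0 mL/min
Patient 2: SCr = 323 / 88.4 = 3.654 mg/dL
Patient 2: CrCl = (140 − 59) × 56.6 / (72 × 3.654) × 0.85 = 4584.6 / 263.09 × 0.85 ≈ 14.8 mL/min
|26.0 − 14.8| = 11.2 mL/min

11 mL/min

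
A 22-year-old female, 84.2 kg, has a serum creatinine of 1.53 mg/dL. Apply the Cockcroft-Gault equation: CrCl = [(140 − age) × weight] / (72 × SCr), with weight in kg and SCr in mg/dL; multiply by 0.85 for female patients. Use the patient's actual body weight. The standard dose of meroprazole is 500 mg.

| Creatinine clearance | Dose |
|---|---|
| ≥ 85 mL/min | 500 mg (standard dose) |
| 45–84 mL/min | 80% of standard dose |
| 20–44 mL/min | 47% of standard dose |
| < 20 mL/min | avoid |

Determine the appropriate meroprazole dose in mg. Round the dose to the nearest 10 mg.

400 mg

CrCl = (140 − 22) × 84.2 / (72 × 1.53) × 0.85 = 9935.6 / 110.16 × 0.85 ≈ 76.7 mL/min
CrCl ≈ 77 mL/min → bracket 45–84 mL/min.
80% of 500 mg = 400 mg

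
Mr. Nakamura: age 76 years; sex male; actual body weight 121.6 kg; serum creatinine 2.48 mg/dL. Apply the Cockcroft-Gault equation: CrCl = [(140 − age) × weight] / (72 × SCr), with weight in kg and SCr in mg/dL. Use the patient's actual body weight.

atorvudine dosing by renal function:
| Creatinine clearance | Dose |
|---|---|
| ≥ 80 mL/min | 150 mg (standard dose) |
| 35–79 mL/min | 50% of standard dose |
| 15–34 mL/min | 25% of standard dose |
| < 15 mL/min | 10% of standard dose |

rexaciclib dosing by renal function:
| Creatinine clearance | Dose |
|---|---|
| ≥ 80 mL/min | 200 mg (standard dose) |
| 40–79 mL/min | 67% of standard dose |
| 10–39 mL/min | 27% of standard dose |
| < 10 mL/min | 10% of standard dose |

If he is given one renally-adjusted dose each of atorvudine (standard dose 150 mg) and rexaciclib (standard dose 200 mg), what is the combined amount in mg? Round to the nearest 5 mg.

210 mg

CrCl = (140 − 76) × 121.6 / (72 × 2.48) = 7782.4 / 178.56 ≈ 43.6 mL/min
CrCl ≈ 44 mL/min.
atorvudine: 35–79 mL/min → 50% of 150 mg = 75 mg.
rexaciclib: 40–79 mL/min → 67% of 200 mg = 134 mg.
Total = 75 + 134 = 209 mg.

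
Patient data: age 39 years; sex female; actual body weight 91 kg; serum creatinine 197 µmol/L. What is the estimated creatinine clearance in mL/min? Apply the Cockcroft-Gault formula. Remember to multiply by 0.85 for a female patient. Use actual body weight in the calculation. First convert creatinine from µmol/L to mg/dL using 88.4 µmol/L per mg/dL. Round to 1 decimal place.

48.7 mL/min

SCr = 197 / 88.4 = 2.229 mg/dL
CrCl = (140 − 39) × 91 / (72 × 2.229) × 0.85 = 9191.0 / 160.49 × 0.85 ≈ 48.7 mL/min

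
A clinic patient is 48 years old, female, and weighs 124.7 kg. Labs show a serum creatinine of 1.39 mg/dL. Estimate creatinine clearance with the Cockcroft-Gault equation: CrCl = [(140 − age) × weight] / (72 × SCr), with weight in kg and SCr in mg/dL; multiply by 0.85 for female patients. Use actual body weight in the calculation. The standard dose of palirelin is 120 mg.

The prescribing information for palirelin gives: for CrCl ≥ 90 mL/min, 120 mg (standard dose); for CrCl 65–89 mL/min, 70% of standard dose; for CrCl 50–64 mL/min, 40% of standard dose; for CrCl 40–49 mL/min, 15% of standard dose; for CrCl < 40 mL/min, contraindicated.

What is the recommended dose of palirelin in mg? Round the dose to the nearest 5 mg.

120 mg

CrCl = (140 − 48) × 124.7 / (72 × 1.39) × 0.85 = 11472.4 / 100.08 × 0.85 ≈ 97.4 mL/min
CrCl ≈ 97 mL/min → bracket ≥ 90 mL/min.
100% of 120 mg = 120 mg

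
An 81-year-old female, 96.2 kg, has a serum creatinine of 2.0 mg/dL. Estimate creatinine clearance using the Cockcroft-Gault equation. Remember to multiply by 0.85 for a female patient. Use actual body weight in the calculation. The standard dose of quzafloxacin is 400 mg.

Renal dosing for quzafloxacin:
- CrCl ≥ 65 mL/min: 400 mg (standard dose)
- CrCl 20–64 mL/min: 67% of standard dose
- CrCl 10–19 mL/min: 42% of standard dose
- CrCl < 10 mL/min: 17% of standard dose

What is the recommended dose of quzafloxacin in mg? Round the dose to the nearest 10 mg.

270 mg

CrCl = (140 − 81) × 96.2 / (72 × 2) × 0.85 = 5675.8 / 144.00 × 0.85 ≈ 33.5 mL/min
CrCl ≈ 34 mL/min → bracket 20–64 mL/min.
67% of 400 mg = 268 mg → 270 mg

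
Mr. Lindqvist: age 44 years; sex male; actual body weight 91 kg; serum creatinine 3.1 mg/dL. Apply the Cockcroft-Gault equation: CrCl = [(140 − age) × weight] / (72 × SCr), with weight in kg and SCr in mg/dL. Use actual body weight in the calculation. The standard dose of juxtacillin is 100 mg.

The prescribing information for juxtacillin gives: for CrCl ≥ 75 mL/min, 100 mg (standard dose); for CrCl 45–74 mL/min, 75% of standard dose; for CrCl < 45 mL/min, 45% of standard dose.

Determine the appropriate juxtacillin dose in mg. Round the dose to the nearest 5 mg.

CrCl = (140 − 44) × 91 / (72 × 3.1) = 8736.0 / 223.20 ≈ 39.1 mL/min
CrCl ≈ 39 mL/min → bracket < 45 mL/min.
45% of 100 mg = 45 mg

45 mg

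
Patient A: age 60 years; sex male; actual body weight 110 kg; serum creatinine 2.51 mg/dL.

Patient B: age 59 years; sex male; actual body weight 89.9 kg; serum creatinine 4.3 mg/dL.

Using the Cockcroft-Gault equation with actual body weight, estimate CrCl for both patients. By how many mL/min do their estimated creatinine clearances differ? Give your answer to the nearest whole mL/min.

Patient A: CrCl = (140 − 60) × 110 / (72 × 2.51) = 8800.0 / 180.72 ≈ 48.7 mL/min
Patient B: CrCl = (140 − 59) × 89.9 / (72 × 4.3) = 7281.9 / 309.60 ≈ 23.5 mL/min
|48.7 − 23.5| = 25.2 mL/min

25 mL/min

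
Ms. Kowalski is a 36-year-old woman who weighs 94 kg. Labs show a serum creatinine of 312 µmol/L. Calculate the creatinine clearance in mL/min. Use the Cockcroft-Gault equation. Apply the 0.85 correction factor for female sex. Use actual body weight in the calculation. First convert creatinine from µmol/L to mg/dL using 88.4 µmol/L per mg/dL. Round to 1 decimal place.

32.7 mL/min

SCr = 312 / 88.4 = 3.529 mg/dL
CrCl = (140 − 36) × 94 / (72 × 3.529) × 0.85 = 9776.0 / 254.09 × 0.85 ≈ 32.7 mL/min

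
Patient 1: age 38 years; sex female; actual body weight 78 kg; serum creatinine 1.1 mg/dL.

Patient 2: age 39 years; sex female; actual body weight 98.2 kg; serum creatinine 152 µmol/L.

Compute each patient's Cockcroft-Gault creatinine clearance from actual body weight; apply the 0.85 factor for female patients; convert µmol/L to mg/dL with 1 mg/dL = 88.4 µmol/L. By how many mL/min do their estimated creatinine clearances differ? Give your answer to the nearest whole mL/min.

17 mL/min

Patient 1: CrCl = (140 − 38) × 78 / (72 × 1.1) × 0.85 = 7956.0 / 79.20 × 0.85 ≈ 85.4 mL/min
Patient 2: SCr = 152 / 88.4 = 1.719 mg/dL
Patient 2: CrCl = (140 − 39) × 98.2 / (72 × 1.719) × 0.85 = 9918.2 / 123.77 × 0.85 ≈ 68.1 mL/min
|85.4 − 68.1| = 17.3 mL/min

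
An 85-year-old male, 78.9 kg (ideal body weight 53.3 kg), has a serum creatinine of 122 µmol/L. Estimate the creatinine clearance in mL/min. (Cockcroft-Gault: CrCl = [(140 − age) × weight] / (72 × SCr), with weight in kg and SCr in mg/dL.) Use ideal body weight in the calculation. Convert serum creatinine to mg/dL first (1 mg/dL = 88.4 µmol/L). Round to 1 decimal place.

29.5 mL/min

SCr = 122 / 88.4 = 1.38 mg/dL
CrCl = (140 − 85) × 53.3 / (72 × 1.38) = 2931.5 / 99.36 ≈ 29.5 mL/min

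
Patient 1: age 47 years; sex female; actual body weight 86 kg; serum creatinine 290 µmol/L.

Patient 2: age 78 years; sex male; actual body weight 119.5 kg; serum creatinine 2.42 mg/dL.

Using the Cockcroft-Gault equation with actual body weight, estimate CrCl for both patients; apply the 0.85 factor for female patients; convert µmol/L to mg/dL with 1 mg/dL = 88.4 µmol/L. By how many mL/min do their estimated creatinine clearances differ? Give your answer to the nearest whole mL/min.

Patient 1: SCr = 290 / 88.4 = 3.281 mg/dL
Patient 1: CrCl = (140 − 47) × 86 / (72 × 3.281) × 0.85 = 7998.0 / 236.23 × 0.85 ≈ 28.8 mL/min
Patient 2: CrCl = (140 − 78) × 119.5 / (72 × 2.42) = 7409.0 / 174.24 ≈ 42.5 mL/min
|28.8 − 42.5| = 13.7 mL/min

14 mL/min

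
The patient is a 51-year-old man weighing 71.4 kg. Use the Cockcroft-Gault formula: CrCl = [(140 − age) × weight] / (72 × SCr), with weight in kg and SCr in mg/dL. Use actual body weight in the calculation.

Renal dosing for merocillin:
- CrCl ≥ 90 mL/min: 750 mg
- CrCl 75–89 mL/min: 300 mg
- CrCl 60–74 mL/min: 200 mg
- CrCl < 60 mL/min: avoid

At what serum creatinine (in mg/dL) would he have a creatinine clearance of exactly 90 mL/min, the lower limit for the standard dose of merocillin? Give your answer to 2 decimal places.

Standard dose requires CrCl ≥ 90 mL/min.
Set (140 − 51) × 71.4 / (72 × SCr) = 90
SCr = (140 − 51) × 71.4 / (72 × 90) = 0.981 mg/dL

0.98 mg/dL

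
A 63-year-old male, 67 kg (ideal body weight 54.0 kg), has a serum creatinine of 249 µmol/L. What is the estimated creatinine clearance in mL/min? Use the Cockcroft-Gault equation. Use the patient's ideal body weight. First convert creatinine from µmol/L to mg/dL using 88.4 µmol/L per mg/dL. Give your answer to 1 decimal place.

20.5 mL/min

SCr = 249 / 88.4 = 2.817 mg/dL
CrCl = (140 − 63) × 54 / (72 × 2.817) = 4158.0 / 202.82 ≈ 20.5 mL/min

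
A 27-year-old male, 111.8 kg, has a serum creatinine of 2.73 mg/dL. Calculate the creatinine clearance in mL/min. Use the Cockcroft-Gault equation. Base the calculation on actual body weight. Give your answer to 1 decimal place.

CrCl = (140 − 27) × 111.8 / (72 × 2.73) = 12633.4 / 196.56 ≈ 64.3 mL/min

64.3 mL/min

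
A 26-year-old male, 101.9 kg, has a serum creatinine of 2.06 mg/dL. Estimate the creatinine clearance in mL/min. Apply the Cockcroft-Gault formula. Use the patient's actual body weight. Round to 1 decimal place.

CrCl = (140 − 26) × 101.9 / (72 × 2.06) = 11616.6 / 148.32 ≈ 78.3 mL/min

78.3 mL/min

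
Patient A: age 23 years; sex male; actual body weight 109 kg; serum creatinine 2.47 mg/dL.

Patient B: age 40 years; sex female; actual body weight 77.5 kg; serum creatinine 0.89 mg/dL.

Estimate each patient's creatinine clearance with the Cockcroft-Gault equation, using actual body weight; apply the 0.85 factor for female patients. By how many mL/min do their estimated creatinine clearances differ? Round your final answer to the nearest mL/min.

Patient A: CrCl = (140 − 23) × 109 / (72 × 2.47) = 12753.0 / 177.84 ≈ 71.7 mL/min
Patient B: CrCl = (140 − 40) × 77.5 / (72 × 0.89) × 0.85 = 7750.0 / 64.08 × 0.85 ≈ 102.8 mL/min
|71.7 − 102.8| = 31.1 mL/min

31 mL/min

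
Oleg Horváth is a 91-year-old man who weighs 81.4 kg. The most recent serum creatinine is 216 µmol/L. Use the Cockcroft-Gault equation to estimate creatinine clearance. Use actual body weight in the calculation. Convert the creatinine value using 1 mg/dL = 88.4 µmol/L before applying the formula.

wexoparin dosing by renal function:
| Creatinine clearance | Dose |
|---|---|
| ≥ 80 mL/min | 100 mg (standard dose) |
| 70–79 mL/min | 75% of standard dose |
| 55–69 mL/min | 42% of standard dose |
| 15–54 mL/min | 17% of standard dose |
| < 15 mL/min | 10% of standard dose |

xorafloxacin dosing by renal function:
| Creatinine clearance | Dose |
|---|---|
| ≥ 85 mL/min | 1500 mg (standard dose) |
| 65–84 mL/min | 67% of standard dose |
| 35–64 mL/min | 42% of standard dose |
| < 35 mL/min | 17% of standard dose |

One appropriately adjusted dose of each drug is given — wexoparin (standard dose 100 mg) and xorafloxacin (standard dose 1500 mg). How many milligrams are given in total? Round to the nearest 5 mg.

270 mg

SCr = 216 / 88.4 = 2.443 mg/dL
CrCl = (140 − 91) × 81.4 / (72 × 2.443) = 3988.6 / 175.90 ≈ 22.7 mL/min
CrCl ≈ 23 mL/min.
wexoparin: 15–54 mL/min → 17% of 100 mg = 17 mg.
xorafloxacin: < 35 mL/min → 17% of 1500 mg = 255 mg.
Total = 17 + 255 = 272 mg.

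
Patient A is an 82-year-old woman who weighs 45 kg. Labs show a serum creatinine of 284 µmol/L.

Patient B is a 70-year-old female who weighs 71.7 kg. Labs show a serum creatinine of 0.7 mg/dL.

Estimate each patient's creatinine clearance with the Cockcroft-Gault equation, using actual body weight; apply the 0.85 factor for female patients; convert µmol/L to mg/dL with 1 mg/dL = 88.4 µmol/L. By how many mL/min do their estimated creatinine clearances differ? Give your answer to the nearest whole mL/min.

75 mL/min

Patient A: SCr = 284 / 88.4 = 3.213 mg/dL
Patient A: CrCl = (140 − 82) × 45 / (72 × 3.213) × 0.85 = 2610.0 / 231.34 × 0.85 ≈ 9.6 mL/min
Patient B: CrCl = (140 − 70) × 71.7 / (72 × 0.7) × 0.85 = 5019.0 / 50.40 × 0.85 ≈ 84.6 mL/min
|9.6 − 84.6| = 75.0 mL/min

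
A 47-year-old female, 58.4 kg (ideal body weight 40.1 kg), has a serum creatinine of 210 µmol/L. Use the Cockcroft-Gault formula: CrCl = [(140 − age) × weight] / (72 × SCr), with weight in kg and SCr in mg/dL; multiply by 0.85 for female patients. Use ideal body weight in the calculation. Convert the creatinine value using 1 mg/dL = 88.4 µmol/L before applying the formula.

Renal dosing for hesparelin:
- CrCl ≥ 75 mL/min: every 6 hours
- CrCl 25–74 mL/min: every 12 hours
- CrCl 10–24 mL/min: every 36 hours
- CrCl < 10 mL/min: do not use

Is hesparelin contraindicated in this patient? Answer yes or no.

SCr = 210 / 88.4 = 2.376 mg/dL
CrCl = (140 − 47) × 40.1 / (72 × 2.376) × 0.85 = 3729.3 / 171.07 × 0.85 ≈ 18.5 mL/min
CrCl ≈ 19 mL/min, which is ≥ 10 mL/min.

no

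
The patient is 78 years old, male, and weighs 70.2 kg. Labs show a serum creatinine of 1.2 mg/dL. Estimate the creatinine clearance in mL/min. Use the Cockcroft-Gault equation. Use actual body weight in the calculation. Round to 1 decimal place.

CrCl = (140 − 78) × 70.2 / (72 × 1.2) = 4352.4 / 86.40 ≈ 50.4 mL/min

50.4 mL/min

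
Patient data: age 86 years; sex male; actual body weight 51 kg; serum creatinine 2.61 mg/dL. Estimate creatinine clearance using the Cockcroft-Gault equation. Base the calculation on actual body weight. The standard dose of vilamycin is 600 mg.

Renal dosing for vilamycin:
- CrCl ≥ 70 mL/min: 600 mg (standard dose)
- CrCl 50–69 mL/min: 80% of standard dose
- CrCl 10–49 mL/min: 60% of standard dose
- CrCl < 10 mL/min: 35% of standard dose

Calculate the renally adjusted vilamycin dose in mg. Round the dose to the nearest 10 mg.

CrCl = (140 − 86) × 51 / (72 × 2.61) = 2754.0 / 187.92 ≈ 14.7 mL/min
CrCl ≈ 15 mL/min → bracket 10–49 mL/min.
60% of 600 mg = 360 mg

360 mg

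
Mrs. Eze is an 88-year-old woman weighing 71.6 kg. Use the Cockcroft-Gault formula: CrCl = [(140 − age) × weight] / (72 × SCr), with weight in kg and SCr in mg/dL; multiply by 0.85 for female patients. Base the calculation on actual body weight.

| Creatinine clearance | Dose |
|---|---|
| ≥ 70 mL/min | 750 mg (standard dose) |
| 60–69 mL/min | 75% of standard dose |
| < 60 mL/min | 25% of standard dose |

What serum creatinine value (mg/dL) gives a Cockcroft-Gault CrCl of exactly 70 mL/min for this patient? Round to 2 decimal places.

0.63 mg/dL

Standard dose requires CrCl ≥ 70 mL/min.
Set (140 − 88) × 71.6 × 0.85 / (72 × SCr) = 70
SCr = (140 − 88) × 71.6 × 0.85 / (72 × 70) = 0.628 mg/dL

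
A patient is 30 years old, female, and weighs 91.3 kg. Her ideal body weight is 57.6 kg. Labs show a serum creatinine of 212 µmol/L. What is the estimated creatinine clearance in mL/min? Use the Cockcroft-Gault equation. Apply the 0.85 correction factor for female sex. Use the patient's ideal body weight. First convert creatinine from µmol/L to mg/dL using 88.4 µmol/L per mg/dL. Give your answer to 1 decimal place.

31.2 mL/min

SCr = 212 / 88.4 = 2.398 mg/dL
CrCl = (140 − 30) × 57.6 / (72 × 2.398) × 0.85 = 6336.0 / 172.66 × 0.85 ≈ 31.2 mL/min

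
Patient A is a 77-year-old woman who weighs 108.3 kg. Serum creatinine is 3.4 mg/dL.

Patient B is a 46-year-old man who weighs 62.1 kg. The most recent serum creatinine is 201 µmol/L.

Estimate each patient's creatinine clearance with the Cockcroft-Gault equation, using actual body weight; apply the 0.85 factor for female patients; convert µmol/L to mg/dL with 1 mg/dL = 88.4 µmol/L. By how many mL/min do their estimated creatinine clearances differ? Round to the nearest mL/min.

Patient A: CrCl = (140 − 77) × 108.3 / (72 × 3.4) × 0.85 = 6822.9 / 244.80 × 0.85 ≈ 23.7 mL/min
Patient B: SCr = 201 / 88.4 = 2.274 mg/dL
Patient B: CrCl = (140 − 46) × 62.1 / (72 × 2.274) = 5837.4 / 163.73 ≈ 35.7 mL/min
|23.7 − 35.7| = 12.0 mL/min

12 mL/min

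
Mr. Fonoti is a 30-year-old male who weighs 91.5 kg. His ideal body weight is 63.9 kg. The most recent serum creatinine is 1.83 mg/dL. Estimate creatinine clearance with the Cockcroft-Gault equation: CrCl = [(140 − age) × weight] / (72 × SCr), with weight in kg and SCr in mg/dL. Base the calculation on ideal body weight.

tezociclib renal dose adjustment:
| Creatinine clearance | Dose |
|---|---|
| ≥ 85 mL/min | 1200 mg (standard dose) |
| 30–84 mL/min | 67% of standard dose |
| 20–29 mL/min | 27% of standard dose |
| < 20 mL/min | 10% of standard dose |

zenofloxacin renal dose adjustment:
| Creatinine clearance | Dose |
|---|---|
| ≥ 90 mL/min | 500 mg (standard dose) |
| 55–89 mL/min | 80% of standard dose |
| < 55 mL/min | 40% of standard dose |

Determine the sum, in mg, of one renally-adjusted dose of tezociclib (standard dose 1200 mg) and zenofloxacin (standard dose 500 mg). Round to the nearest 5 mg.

1005 mg

CrCl = (140 − 30) × 63.9 / (72 × 1.83) = 7029.0 / 131.76 ≈ 53.3 mL/min
CrCl ≈ 53 mL/min.
tezociclib: 30–84 mL/min → 67% of 1200 mg = 804 mg.
zenofloxacin: < 55 mL/min → 40% of 500 mg = 200 mg.
Total = 804 + 200 = 1004 mg.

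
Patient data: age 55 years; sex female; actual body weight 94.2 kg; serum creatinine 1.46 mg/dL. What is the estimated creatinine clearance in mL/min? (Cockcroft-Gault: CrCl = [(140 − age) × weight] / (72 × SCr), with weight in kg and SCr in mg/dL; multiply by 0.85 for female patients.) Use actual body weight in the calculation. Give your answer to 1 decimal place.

CrCl = (140 − 55) × 94.2 / (72 × 1.46) × 0.85 = 8007.0 / 105.12 × 0.85 ≈ 64.7 mL/min

64.7 mL/min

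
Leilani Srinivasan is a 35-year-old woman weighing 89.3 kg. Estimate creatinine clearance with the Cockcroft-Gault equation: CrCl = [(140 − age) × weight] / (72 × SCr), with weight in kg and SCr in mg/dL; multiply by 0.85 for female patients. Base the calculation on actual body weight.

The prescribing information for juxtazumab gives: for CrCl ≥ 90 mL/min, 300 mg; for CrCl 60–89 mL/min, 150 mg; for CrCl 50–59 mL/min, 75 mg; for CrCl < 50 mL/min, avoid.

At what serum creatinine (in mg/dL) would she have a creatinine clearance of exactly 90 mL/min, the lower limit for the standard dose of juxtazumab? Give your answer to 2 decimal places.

1.23 mg/dL

Standard dose requires CrCl ≥ 90 mL/min.
Set (140 − 35) × 89.3 × 0.85 / (72 × SCr) = 90
SCr = (140 − 35) × 89.3 × 0.85 / (72 × 90) = 1.230 mg/dL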